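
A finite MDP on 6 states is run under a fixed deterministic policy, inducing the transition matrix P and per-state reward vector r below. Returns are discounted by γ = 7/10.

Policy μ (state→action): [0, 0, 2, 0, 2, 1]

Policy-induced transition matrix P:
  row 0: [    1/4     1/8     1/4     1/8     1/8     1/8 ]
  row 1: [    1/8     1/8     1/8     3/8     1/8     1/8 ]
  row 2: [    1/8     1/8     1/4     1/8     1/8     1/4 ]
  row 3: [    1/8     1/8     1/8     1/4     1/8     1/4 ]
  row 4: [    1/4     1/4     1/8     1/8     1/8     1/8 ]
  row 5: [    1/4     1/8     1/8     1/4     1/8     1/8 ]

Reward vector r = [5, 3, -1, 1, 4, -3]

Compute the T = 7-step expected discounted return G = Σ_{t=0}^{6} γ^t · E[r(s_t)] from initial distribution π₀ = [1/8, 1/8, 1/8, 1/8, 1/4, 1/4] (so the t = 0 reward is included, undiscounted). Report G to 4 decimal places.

G = 4.2092

t=0: π = [0.1250, 0.1250, 0.1250, 0.1250, 0.2500, 0.2500], E[r] = 1.2500, γ^t·E[r] = 1.250000, running G = 1.250000
t=1: π = [0.2031, 0.1563, 0.1563, 0.2031, 0.1250, 0.1563], E[r] = 1.5625, γ^t·E[r] = 1.093750, running G = 2.343750
t=2: π = [0.1855, 0.1406, 0.1699, 0.2090, 0.1250, 0.1699], E[r] = 1.3789, γ^t·E[r] = 0.675664, running G = 3.019414
t=3: π = [0.1851, 0.1406, 0.1694, 0.2075, 0.1250, 0.1724], E[r] = 1.3682, γ^t·E[r] = 0.469280, running G = 3.488694
t=4: π = [0.1853, 0.1406, 0.1693, 0.2076, 0.1250, 0.1721], E[r] = 1.3704, γ^t·E[r] = 0.329024, running G = 3.817718
t=5: π = [0.1853, 0.1406, 0.1693, 0.2076, 0.1250, 0.1721], E[r] = 1.3703, γ^t·E[r] = 0.230311, running G = 4.048030
t=6: π = [0.1853, 0.1406, 0.1693, 0.2076, 0.1250, 0.1721], E[r] = 1.3703, γ^t·E[r] = 0.161218, running G = 4.209247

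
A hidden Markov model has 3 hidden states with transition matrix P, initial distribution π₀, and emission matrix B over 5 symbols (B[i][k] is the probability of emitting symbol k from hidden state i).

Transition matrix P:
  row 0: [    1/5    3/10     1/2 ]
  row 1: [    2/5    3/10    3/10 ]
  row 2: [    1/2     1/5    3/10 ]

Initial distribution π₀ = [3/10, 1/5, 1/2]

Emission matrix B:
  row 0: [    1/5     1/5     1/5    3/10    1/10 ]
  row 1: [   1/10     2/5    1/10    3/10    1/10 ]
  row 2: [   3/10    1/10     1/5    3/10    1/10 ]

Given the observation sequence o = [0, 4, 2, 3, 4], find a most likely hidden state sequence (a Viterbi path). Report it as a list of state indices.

t=0: δ = [6.000e-02, 2.000e-02, 1.500e-01]  (obs o_0=0)
t=1: δ = [7.500e-03, 3.000e-03, 4.500e-03]  ψ = [2, 2, 2]  (obs o_1=4)
t=2: δ = [4.500e-04, 2.250e-04, 7.500e-04]  ψ = [2, 0, 0]  (obs o_2=2)
t=3: δ = [1.125e-04, 4.500e-05, 6.750e-05]  ψ = [2, 2, 0]  (obs o_3=3)
t=4: δ = [3.375e-06, 3.375e-06, 5.625e-06]  ψ = [2, 0, 0]  (obs o_4=4)
backtrack: best end state = 2; path = [2, 0, 2, 0, 2]

path = [2, 0, 2, 0, 2]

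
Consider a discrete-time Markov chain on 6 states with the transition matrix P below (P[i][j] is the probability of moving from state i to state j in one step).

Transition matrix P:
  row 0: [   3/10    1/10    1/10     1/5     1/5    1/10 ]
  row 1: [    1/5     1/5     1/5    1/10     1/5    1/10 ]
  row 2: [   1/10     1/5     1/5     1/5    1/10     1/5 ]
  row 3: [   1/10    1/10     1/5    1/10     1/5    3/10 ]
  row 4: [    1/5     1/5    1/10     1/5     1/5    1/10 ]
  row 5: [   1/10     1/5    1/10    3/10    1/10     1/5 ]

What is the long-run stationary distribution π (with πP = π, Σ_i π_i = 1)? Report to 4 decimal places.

Balance equations π_j = Σ_i π_i·P[i][j]:
  π_0 = 3/10·π_0 + 1/5·π_1 + 1/10·π_2 + 1/10·π_3 + 1/5·π_4 + 1/10·π_5
  π_1 = 1/10·π_0 + 1/5·π_1 + 1/5·π_2 + 1/10·π_3 + 1/5·π_4 + 1/5·π_5
  π_2 = 1/10·π_0 + 1/5·π_1 + 1/5·π_2 + 1/5·π_3 + 1/10·π_4 + 1/10·π_5
  π_3 = 1/5·π_0 + 1/10·π_1 + 1/5·π_2 + 1/10·π_3 + 1/5·π_4 + 3/10·π_5
  π_4 = 1/5·π_0 + 1/5·π_1 + 1/10·π_2 + 1/5·π_3 + 1/5·π_4 + 1/10·π_5
  normalize: π_0 + π_1 + π_2 + π_3 + π_4 + π_5 = 1
Solving the linear system gives exactly π = [1/6, 107/648, 97/648, 59/324, 109/648, 109/648].

π = [0.1667, 0.1651, 0.1497, 0.1821, 0.1682, 0.1682]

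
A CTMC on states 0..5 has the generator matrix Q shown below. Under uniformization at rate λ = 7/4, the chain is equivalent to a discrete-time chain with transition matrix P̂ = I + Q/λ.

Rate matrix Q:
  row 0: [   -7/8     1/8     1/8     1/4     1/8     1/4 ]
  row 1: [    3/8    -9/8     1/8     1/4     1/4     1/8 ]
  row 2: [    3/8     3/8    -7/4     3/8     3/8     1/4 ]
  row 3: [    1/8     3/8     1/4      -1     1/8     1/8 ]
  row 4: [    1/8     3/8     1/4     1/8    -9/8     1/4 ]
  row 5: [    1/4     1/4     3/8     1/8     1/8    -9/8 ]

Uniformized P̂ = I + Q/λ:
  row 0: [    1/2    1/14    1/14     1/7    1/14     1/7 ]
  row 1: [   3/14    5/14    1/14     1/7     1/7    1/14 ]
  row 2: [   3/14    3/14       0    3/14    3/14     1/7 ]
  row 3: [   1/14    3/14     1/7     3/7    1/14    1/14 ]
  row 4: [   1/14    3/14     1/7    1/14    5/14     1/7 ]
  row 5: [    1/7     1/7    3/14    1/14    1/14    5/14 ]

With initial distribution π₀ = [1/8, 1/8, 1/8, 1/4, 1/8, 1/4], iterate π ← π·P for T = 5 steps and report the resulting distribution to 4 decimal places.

π = [0.2200, 0.2014, 0.1079, 0.1820, 0.1419, 0.1469]

t=0: π = [0.1250, 0.1250, 0.1250, 0.2500, 0.1250, 0.2500]
t=1: π = [0.1786, 0.1964, 0.1250, 0.1964, 0.1339, 0.1696]
t=2: π = [0.2060, 0.2047, 0.1103, 0.1862, 0.1416, 0.1511]
t=3: π = [0.2155, 0.2033, 0.1086, 0.1830, 0.1423, 0.1473]
t=4: π = [0.2189, 0.2020, 0.1080, 0.1822, 0.1421, 0.1468]
t=5: π = [0.2200, 0.2014, 0.1079, 0.1820, 0.1419, 0.1469]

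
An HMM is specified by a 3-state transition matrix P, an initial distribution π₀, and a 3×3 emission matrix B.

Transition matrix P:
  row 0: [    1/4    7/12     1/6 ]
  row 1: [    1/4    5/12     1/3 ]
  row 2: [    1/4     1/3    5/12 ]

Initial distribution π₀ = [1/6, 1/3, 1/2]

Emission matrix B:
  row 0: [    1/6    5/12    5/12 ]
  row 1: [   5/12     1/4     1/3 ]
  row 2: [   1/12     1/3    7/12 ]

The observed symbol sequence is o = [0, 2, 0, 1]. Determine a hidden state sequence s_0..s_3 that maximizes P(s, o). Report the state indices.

t=0: δ = [2.778e-02, 1.389e-01, 4.167e-02]  (obs o_0=0)
t=1: δ = [1.447e-02, 1.929e-02, 2.701e-02]  ψ = [1, 1, 1]  (obs o_1=2)
t=2: δ = [1.125e-03, 3.751e-03, 9.377e-04]  ψ = [2, 2, 2]  (obs o_2=0)
t=3: δ = [3.907e-04, 3.907e-04, 4.168e-04]  ψ = [1, 1, 1]  (obs o_3=1)
backtrack: best end state = 2; path = [1, 2, 1, 2]

path = [1, 2, 1, 2]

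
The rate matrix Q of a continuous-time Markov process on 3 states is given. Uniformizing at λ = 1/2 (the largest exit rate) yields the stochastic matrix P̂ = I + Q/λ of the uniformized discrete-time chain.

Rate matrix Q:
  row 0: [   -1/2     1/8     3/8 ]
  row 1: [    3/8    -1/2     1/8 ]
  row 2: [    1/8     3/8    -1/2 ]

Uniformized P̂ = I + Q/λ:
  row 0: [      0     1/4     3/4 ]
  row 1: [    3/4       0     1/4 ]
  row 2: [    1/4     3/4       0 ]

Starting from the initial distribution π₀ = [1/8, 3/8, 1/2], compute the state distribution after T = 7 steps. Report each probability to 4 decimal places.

π = [0.3404, 0.3212, 0.3384]

t=0: π = [0.1250, 0.3750, 0.5000]
t=1: π = [0.4063, 0.4063, 0.1875]
t=2: π = [0.3516, 0.2422, 0.4063]
t=3: π = [0.2832, 0.3926, 0.3242]
t=4: π = [0.3755, 0.3140, 0.3105]
t=5: π = [0.3131, 0.3268, 0.3601]
t=6: π = [0.3351, 0.3484, 0.3165]
t=7: π = [0.3404, 0.3212, 0.3384]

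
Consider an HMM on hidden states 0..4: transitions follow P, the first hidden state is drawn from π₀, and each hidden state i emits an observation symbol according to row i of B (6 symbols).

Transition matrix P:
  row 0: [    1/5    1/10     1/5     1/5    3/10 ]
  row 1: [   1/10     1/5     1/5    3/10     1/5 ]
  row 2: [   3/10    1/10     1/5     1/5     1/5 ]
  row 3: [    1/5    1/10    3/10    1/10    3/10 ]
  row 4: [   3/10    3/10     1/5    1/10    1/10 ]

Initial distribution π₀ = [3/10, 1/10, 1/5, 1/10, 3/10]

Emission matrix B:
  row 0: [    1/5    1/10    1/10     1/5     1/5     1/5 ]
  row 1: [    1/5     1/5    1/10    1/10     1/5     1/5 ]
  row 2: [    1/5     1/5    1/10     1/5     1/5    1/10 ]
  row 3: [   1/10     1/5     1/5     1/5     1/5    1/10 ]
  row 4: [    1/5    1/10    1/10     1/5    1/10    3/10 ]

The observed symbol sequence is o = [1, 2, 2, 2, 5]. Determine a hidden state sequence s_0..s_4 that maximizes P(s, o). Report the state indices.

path = [2, 3, 2, 3, 4]

t=0: δ = [3.000e-02, 2.000e-02, 4.000e-02, 2.000e-02, 3.000e-02]  (obs o_0=1)
t=1: δ = [1.200e-03, 9.000e-04, 8.000e-04, 1.600e-03, 9.000e-04]  ψ = [2, 4, 2, 2, 0]  (obs o_1=2)
t=2: δ = [3.200e-05, 2.700e-05, 4.800e-05, 5.400e-05, 4.800e-05]  ψ = [3, 4, 3, 1, 3]  (obs o_2=2)
t=3: δ = [1.440e-06, 1.440e-06, 1.620e-06, 1.920e-06, 1.620e-06]  ψ = [2, 4, 3, 2, 3]  (obs o_3=2)
t=4: δ = [9.720e-08, 9.720e-08, 5.760e-08, 4.320e-08, 1.728e-07]  ψ = [2, 4, 3, 1, 3]  (obs o_4=5)
backtrack: best end state = 4; path = [2, 3, 2, 3, 4]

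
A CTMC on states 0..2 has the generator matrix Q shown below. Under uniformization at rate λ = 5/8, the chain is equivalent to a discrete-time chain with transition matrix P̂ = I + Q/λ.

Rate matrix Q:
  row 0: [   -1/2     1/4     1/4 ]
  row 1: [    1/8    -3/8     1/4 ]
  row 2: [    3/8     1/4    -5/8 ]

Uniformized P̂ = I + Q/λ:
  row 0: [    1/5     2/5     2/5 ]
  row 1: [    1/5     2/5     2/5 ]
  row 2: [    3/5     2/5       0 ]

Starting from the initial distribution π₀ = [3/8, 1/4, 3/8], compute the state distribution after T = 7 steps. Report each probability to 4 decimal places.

t=0: π = [0.3750, 0.2500, 0.3750]
t=1: π = [0.3500, 0.4000, 0.2500]
t=2: π = [0.3000, 0.4000, 0.3000]
t=3: π = [0.3200, 0.4000, 0.2800]
t=4: π = [0.3120, 0.4000, 0.2880]
t=5: π = [0.3152, 0.4000, 0.2848]
t=6: π = [0.3139, 0.4000, 0.2861]
t=7: π = [0.3144, 0.4000, 0.2856]

π = [0.3144, 0.4000, 0.2856]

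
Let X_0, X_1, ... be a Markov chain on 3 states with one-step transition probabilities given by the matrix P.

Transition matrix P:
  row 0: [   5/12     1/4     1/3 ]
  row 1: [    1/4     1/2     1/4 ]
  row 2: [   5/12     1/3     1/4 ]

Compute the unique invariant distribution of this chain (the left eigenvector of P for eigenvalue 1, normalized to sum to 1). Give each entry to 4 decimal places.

Balance equations π_j = Σ_i π_i·P[i][j]:
  π_0 = 5/12·π_0 + 1/4·π_1 + 5/12·π_2
  π_1 = 1/4·π_0 + 1/2·π_1 + 1/3·π_2
  normalize: π_0 + π_1 + π_2 = 1
Solving the linear system gives exactly π = [21/59, 43/118, 33/118].

π = [0.3559, 0.3644, 0.2797]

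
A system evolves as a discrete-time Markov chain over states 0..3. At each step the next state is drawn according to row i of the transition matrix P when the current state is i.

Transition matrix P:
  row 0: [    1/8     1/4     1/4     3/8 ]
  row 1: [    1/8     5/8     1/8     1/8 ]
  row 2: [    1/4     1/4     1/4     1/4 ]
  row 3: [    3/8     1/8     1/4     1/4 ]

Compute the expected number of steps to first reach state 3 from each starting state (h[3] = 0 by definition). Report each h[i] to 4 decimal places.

h = [4.0000, 5.5000, 4.5000, 0.0000]

First-step conditioning: h[3] = 0; for i ≠ 3, h[i] = 1 + Σ_k P[i][k]·h[k].
  h[0] = 1 + 1/8·h[0] + 1/4·h[1] + 1/4·h[2]
  h[1] = 1 + 1/8·h[0] + 5/8·h[1] + 1/8·h[2]
  h[2] = 1 + 1/4·h[0] + 1/4·h[1] + 1/4·h[2]
Solving the 3×3 linear system over states ≠ 3 gives exactly h = [4, 11/2, 9/2, 0] (h[3] = 0 is the target).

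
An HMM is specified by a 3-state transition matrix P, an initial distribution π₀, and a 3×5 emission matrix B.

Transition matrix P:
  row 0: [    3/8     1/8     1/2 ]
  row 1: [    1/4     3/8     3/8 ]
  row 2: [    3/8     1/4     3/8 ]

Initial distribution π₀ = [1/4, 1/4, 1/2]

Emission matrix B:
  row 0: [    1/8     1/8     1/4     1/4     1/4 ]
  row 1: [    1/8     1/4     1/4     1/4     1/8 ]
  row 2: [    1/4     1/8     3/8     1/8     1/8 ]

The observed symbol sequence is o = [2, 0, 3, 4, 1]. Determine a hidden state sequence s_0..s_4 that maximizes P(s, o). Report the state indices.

t=0: δ = [6.250e-02, 6.250e-02, 1.875e-01]  (obs o_0=2)
t=1: δ = [8.789e-03, 5.859e-03, 1.758e-02]  ψ = [2, 2, 2]  (obs o_1=0)
t=2: δ = [1.648e-03, 1.099e-03, 8.240e-04]  ψ = [2, 2, 2]  (obs o_2=3)
t=3: δ = [1.545e-04, 5.150e-05, 1.030e-04]  ψ = [0, 1, 0]  (obs o_3=4)
t=4: δ = [7.242e-06, 6.437e-06, 9.656e-06]  ψ = [0, 2, 0]  (obs o_4=1)
backtrack: best end state = 2; path = [2, 2, 0, 0, 2]

path = [2, 2, 0, 0, 2]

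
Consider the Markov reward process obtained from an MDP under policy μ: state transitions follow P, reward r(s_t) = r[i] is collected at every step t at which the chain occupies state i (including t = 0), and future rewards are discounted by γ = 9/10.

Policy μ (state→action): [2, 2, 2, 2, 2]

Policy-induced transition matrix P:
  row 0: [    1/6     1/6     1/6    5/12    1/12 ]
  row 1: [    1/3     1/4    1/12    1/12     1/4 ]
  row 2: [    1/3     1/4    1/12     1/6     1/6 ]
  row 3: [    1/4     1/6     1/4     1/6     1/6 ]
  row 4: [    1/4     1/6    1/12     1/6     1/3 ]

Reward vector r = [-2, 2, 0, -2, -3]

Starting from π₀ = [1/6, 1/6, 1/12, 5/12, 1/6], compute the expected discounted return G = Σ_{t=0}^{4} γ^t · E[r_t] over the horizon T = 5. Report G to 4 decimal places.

t=0: π = [0.1667, 0.1667, 0.0833, 0.4167, 0.1667], E[r] = -1.3333, γ^t·E[r] = -1.333333, running G = -1.333333
t=1: π = [0.2569, 0.1875, 0.1667, 0.1944, 0.1944], E[r] = -1.1111, γ^t·E[r] = -1.000000, running G = -2.333333
t=2: π = [0.2581, 0.1962, 0.1372, 0.2153, 0.1933], E[r] = -1.1343, γ^t·E[r] = -0.918750, running G = -3.252083
t=3: π = [0.2563, 0.1944, 0.1407, 0.2148, 0.1937], E[r] = -1.1345, γ^t·E[r] = -0.827051, running G = -4.079134
t=4: π = [0.2566, 0.1946, 0.1405, 0.2145, 0.1938], E[r] = -1.1344, γ^t·E[r] = -0.744293, running G = -4.823427

G = -4.8234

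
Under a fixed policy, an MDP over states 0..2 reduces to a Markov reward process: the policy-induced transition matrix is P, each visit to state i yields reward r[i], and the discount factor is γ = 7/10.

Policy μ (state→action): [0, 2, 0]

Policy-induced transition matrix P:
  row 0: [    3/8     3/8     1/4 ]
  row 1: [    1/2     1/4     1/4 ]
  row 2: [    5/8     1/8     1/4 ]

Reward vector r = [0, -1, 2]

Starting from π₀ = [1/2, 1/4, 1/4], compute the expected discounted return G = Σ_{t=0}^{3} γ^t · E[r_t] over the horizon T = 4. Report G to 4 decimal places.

G = 0.5884

t=0: π = [0.5000, 0.2500, 0.2500], E[r] = 0.2500, γ^t·E[r] = 0.250000, running G = 0.250000
t=1: π = [0.4688, 0.2813, 0.2500], E[r] = 0.2188, γ^t·E[r] = 0.153125, running G = 0.403125
t=2: π = [0.4727, 0.2773, 0.2500], E[r] = 0.2227, γ^t·E[r] = 0.109102, running G = 0.512227
t=3: π = [0.4722, 0.2778, 0.2500], E[r] = 0.2222, γ^t·E[r] = 0.076204, running G = 0.588430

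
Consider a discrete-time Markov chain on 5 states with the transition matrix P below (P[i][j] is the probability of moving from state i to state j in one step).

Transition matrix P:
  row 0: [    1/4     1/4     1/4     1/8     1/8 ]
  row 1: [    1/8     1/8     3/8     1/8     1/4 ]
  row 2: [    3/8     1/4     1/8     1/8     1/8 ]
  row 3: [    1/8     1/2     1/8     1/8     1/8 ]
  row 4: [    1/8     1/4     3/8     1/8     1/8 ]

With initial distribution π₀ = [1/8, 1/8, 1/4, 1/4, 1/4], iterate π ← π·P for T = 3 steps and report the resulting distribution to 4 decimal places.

t=0: π = [0.1250, 0.1250, 0.2500, 0.2500, 0.2500]
t=1: π = [0.2031, 0.2969, 0.2344, 0.1250, 0.1406]
t=2: π = [0.2090, 0.2441, 0.2598, 0.1250, 0.1621]
t=3: π = [0.2161, 0.2507, 0.2527, 0.1250, 0.1555]

π = [0.2161, 0.2507, 0.2527, 0.1250, 0.1555]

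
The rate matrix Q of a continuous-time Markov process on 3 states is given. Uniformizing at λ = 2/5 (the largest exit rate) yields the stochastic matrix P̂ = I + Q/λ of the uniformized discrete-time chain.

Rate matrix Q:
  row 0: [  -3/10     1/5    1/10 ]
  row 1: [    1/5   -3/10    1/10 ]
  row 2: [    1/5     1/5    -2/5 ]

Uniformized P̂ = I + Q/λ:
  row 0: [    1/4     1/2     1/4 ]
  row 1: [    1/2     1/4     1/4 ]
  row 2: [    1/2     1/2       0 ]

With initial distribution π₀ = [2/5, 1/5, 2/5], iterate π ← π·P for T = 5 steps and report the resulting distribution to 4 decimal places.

π = [0.4000, 0.4002, 0.1998]

t=0: π = [0.4000, 0.2000, 0.4000]
t=1: π = [0.4000, 0.4500, 0.1500]
t=2: π = [0.4000, 0.3875, 0.2125]
t=3: π = [0.4000, 0.4031, 0.1969]
t=4: π = [0.4000, 0.3992, 0.2008]
t=5: π = [0.4000, 0.4002, 0.1998]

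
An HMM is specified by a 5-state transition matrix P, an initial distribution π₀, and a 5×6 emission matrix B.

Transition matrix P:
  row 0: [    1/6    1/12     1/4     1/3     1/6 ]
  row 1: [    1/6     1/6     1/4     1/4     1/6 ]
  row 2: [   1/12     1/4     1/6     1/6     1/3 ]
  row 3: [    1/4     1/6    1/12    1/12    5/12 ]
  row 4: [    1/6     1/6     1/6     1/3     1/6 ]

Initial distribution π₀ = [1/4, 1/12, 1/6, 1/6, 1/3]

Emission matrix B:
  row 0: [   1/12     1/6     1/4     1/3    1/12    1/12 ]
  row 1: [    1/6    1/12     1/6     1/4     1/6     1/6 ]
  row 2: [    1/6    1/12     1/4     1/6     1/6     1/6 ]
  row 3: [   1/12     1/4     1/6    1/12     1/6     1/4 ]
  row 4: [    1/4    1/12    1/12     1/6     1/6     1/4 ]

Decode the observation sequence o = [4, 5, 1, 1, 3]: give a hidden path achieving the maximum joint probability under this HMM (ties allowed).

path = [4, 3, 0, 3, 0]

t=0: δ = [2.083e-02, 1.389e-02, 2.778e-02, 2.778e-02, 5.556e-02]  (obs o_0=4)
t=1: δ = [7.716e-04, 1.543e-03, 1.543e-03, 4.630e-03, 2.894e-03]  ψ = [4, 4, 4, 4, 3]  (obs o_1=5)
t=2: δ = [1.929e-04, 6.430e-05, 4.019e-05, 2.411e-04, 1.608e-04]  ψ = [3, 3, 4, 4, 3]  (obs o_2=1)
t=3: δ = [1.005e-05, 3.349e-06, 4.019e-06, 1.608e-05, 8.372e-06]  ψ = [3, 3, 0, 0, 3]  (obs o_3=1)
t=4: δ = [1.340e-06, 6.698e-07, 4.186e-07, 2.791e-07, 1.116e-06]  ψ = [3, 3, 0, 0, 3]  (obs o_4=3)
backtrack: best end state = 0; path = [4, 3, 0, 3, 0]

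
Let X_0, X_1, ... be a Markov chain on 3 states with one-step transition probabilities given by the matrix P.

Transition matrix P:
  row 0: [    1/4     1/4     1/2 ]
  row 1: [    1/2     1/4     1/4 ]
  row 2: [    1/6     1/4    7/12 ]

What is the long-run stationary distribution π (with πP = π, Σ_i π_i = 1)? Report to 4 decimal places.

Balance equations π_j = Σ_i π_i·P[i][j]:
  π_0 = 1/4·π_0 + 1/2·π_1 + 1/6·π_2
  π_1 = 1/4·π_0 + 1/4·π_1 + 1/4·π_2
  normalize: π_0 + π_1 + π_2 = 1
Solving the linear system gives exactly π = [3/11, 1/4, 21/44].

π = [0.2727, 0.2500, 0.4773]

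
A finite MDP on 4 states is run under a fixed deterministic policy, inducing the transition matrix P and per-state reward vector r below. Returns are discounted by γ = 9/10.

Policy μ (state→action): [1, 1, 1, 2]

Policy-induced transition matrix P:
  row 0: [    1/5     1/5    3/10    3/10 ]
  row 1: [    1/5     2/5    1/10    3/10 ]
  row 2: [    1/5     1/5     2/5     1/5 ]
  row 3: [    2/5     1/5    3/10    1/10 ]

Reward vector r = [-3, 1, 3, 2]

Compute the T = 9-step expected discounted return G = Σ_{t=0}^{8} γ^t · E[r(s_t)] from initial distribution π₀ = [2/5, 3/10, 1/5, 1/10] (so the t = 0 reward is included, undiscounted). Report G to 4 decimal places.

t=0: π = [0.4000, 0.3000, 0.2000, 0.1000], E[r] = -0.1000, γ^t·E[r] = -0.100000, running G = -0.100000
t=1: π = [0.2200, 0.2600, 0.2600, 0.2600], E[r] = 0.9000, γ^t·E[r] = 0.810000, running G = 0.710000
t=2: π = [0.2520, 0.2520, 0.2740, 0.2220], E[r] = 0.7620, γ^t·E[r] = 0.617220, running G = 1.327220
t=3: π = [0.2444, 0.2504, 0.2770, 0.2282], E[r] = 0.8046, γ^t·E[r] = 0.586553, running G = 1.913773
t=4: π = [0.2456, 0.2501, 0.2776, 0.2267], E[r] = 0.7993, γ^t·E[r] = 0.524447, running G = 2.438220
t=5: π = [0.2453, 0.2500, 0.2777, 0.2269], E[r] = 0.8011, γ^t·E[r] = 0.473024, running G = 2.911244
t=6: π = [0.2454, 0.2500, 0.2778, 0.2268], E[r] = 0.8009, γ^t·E[r] = 0.425611, running G = 3.336855
t=7: π = [0.2454, 0.2500, 0.2778, 0.2269], E[r] = 0.8009, γ^t·E[r] = 0.383083, running G = 3.719938
t=8: π = [0.2454, 0.2500, 0.2778, 0.2269], E[r] = 0.8009, γ^t·E[r] = 0.344771, running G = 4.064710

G = 4.0647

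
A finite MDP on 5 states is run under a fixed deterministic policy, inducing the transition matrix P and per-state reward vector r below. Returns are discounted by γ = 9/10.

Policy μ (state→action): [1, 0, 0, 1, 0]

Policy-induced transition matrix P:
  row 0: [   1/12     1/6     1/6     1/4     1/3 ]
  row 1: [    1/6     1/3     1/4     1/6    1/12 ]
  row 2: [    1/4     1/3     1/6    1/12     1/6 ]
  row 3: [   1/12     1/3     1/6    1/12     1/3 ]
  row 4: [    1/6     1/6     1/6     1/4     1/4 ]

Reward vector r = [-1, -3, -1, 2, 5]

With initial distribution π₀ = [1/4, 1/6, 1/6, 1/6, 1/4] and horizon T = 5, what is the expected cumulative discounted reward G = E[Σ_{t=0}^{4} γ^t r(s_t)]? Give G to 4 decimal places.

t=0: π = [0.2500, 0.1667, 0.1667, 0.1667, 0.2500], E[r] = 0.6667, γ^t·E[r] = 0.666667, running G = 0.666667
t=1: π = [0.1458, 0.2500, 0.1806, 0.1806, 0.2431], E[r] = 0.5000, γ^t·E[r] = 0.450000, running G = 1.116667
t=2: π = [0.1545, 0.2685, 0.1875, 0.1690, 0.2205], E[r] = 0.2928, γ^t·E[r] = 0.237188, running G = 1.353854
t=3: π = [0.1553, 0.2708, 0.1890, 0.1682, 0.2166], E[r] = 0.2624, γ^t·E[r] = 0.191320, running G = 1.545174
t=4: π = [0.1555, 0.2713, 0.1892, 0.1679, 0.2161], E[r] = 0.2574, γ^t·E[r] = 0.168871, running G = 1.714046

G = 1.7140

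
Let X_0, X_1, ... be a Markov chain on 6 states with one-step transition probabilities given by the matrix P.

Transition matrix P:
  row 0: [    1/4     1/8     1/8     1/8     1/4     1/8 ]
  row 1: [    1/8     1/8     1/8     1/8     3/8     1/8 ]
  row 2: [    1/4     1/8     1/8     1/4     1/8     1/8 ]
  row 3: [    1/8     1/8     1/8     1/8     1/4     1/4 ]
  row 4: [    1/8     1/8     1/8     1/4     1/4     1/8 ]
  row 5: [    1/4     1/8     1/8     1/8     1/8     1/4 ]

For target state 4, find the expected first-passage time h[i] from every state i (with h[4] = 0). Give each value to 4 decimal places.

First-step conditioning: h[4] = 0; for i ≠ 4, h[i] = 1 + Σ_k P[i][k]·h[k].
  h[0] = 1 + 1/4·h[0] + 1/8·h[1] + 1/8·h[2] + 1/8·h[3] + 1/8·h[5]
  h[1] = 1 + 1/8·h[0] + 1/8·h[1] + 1/8·h[2] + 1/8·h[3] + 1/8·h[5]
  h[2] = 1 + 1/4·h[0] + 1/8·h[1] + 1/8·h[2] + 1/4·h[3] + 1/8·h[5]
  h[3] = 1 + 1/8·h[0] + 1/8·h[1] + 1/8·h[2] + 1/8·h[3] + 1/4·h[5]
  h[5] = 1 + 1/4·h[0] + 1/8·h[1] + 1/8·h[2] + 1/8·h[3] + 1/4·h[5]
Solving the 5×5 linear system over states ≠ 4 gives exactly h = [3584/823, 3136/823, 4040/823, 3648/823, 0, 4096/823] (h[4] = 0 is the target).

h = [4.3548, 3.8104, 4.9089, 4.4326, 0.0000, 4.9769]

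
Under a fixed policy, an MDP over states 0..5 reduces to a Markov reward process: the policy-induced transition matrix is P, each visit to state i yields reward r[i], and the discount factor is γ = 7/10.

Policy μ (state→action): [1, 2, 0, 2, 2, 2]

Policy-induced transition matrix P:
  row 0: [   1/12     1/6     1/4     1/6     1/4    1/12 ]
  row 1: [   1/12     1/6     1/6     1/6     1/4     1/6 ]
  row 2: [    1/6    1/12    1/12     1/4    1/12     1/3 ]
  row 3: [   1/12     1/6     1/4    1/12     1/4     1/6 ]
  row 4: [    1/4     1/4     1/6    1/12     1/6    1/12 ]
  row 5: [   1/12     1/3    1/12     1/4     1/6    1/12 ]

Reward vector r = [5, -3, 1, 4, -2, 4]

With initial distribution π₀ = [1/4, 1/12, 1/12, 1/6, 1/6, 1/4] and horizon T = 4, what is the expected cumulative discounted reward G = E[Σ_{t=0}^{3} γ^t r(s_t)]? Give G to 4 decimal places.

t=0: π = [0.2500, 0.0833, 0.0833, 0.1667, 0.1667, 0.2500], E[r] = 2.4167, γ^t·E[r] = 2.416667, running G = 2.416667
t=1: π = [0.1181, 0.2153, 0.1736, 0.1667, 0.2014, 0.1250], E[r] = 0.8819, γ^t·E[r] = 0.617361, running G = 3.034028
t=2: π = [0.1314, 0.1898, 0.1655, 0.1609, 0.1939, 0.1586], E[r] = 1.1429, γ^t·E[r] = 0.560041, running G = 3.594068
t=3: π = [0.1294, 0.1955, 0.1640, 0.1641, 0.1930, 0.1539], E[r] = 1.1109, γ^t·E[r] = 0.381045, running G = 3.975113

G = 3.9751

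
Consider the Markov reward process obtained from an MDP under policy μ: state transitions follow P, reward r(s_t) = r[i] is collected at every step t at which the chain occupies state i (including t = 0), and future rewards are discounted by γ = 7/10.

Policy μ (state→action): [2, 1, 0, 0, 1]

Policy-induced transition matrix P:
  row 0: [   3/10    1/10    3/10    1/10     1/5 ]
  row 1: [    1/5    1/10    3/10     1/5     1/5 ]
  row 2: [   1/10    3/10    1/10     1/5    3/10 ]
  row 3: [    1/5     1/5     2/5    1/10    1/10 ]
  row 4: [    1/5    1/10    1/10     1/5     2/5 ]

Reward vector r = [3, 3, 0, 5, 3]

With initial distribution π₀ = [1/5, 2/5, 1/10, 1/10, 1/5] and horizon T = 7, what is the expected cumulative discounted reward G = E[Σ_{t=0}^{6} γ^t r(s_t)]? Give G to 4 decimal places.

t=0: π = [0.2000, 0.4000, 0.1000, 0.1000, 0.2000], E[r] = 2.9000, γ^t·E[r] = 2.900000, running G = 2.900000
t=1: π = [0.2100, 0.1300, 0.2500, 0.1700, 0.2400], E[r] = 2.5900, γ^t·E[r] = 1.813000, running G = 4.713000
t=2: π = [0.1960, 0.1670, 0.2190, 0.1620, 0.2560], E[r] = 2.6670, γ^t·E[r] = 1.306830, running G = 6.019830
t=3: π = [0.1977, 0.1600, 0.2212, 0.1642, 0.2569], E[r] = 2.6648, γ^t·E[r] = 0.914026, running G = 6.933856
t=4: π = [0.1977, 0.1607, 0.2208, 0.1638, 0.2571], E[r] = 2.6652, γ^t·E[r] = 0.639919, running G = 7.573776
t=5: π = [0.1977, 0.1605, 0.2208, 0.1639, 0.2571], E[r] = 2.6653, γ^t·E[r] = 0.447956, running G = 8.021732
t=6: π = [0.1977, 0.1605, 0.2208, 0.1638, 0.2571], E[r] = 2.6653, γ^t·E[r] = 0.313568, running G = 8.335300

G = 8.3353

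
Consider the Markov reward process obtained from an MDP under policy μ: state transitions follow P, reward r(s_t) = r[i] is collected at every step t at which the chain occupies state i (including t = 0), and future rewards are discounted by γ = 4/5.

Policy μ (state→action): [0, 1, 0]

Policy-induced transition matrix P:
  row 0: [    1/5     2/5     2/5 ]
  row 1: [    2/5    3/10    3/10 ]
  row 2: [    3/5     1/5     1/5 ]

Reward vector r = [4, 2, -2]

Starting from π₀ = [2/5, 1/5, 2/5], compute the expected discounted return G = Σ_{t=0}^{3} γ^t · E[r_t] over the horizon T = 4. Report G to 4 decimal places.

G = 4.2433

t=0: π = [0.4000, 0.2000, 0.4000], E[r] = 1.2000, γ^t·E[r] = 1.200000, running G = 1.200000
t=1: π = [0.4000, 0.3000, 0.3000], E[r] = 1.6000, γ^t·E[r] = 1.280000, running G = 2.480000
t=2: π = [0.3800, 0.3100, 0.3100], E[r] = 1.5200, γ^t·E[r] = 0.972800, running G = 3.452800
t=3: π = [0.3860, 0.3070, 0.3070], E[r] = 1.5440, γ^t·E[r] = 0.790528, running G = 4.243328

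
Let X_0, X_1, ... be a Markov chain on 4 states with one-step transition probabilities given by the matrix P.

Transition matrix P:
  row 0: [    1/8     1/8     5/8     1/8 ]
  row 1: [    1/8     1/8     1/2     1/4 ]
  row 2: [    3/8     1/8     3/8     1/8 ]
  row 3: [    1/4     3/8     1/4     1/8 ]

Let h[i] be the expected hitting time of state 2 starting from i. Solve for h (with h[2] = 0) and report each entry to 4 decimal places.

h = [1.8168, 2.1392, 0.0000, 2.5788]

First-step conditioning: h[2] = 0; for i ≠ 2, h[i] = 1 + Σ_k P[i][k]·h[k].
  h[0] = 1 + 1/8·h[0] + 1/8·h[1] + 1/8·h[3]
  h[1] = 1 + 1/8·h[0] + 1/8·h[1] + 1/4·h[3]
  h[3] = 1 + 1/4·h[0] + 3/8·h[1] + 1/8·h[3]
Solving the 3×3 linear system over states ≠ 2 gives exactly h = [496/273, 584/273, 0, 704/273] (h[2] = 0 is the target).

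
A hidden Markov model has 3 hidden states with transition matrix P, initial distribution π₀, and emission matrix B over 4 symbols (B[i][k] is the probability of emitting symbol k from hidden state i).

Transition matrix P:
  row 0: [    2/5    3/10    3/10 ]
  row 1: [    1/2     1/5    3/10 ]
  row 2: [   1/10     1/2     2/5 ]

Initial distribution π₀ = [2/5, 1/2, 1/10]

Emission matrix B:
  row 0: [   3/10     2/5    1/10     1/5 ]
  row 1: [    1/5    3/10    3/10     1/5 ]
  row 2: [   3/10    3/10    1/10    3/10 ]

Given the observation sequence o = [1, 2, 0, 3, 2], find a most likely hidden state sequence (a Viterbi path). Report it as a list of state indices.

path = [0, 1, 0, 2, 1]

t=0: δ = [1.600e-01, 1.500e-01, 3.000e-02]  (obs o_0=1)
t=1: δ = [7.500e-03, 1.440e-02, 4.800e-03]  ψ = [1, 0, 0]  (obs o_1=2)
t=2: δ = [2.160e-03, 5.760e-04, 1.296e-03]  ψ = [1, 1, 1]  (obs o_2=0)
t=3: δ = [1.728e-04, 1.296e-04, 1.944e-04]  ψ = [0, 0, 0]  (obs o_3=3)
t=4: δ = [6.912e-06, 2.916e-05, 7.776e-06]  ψ = [0, 2, 2]  (obs o_4=2)
backtrack: best end state = 1; path = [0, 1, 0, 2, 1]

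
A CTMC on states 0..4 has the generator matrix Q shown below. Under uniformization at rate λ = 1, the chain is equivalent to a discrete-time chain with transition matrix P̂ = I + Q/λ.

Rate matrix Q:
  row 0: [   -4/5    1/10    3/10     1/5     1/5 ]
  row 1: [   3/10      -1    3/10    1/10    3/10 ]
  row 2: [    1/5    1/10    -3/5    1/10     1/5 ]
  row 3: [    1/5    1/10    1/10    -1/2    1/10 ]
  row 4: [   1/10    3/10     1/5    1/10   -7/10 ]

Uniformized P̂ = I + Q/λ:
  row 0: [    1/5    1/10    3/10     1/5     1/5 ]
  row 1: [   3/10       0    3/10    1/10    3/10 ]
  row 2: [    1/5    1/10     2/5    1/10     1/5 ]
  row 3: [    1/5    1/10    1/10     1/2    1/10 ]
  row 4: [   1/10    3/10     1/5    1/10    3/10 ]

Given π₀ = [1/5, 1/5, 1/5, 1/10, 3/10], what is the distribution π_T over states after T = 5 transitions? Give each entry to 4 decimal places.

t=0: π = [0.2000, 0.2000, 0.2000, 0.1000, 0.3000]
t=1: π = [0.1900, 0.1400, 0.2700, 0.1600, 0.2400]
t=2: π = [0.1900, 0.1340, 0.2710, 0.1830, 0.2220]
t=3: π = [0.1912, 0.1310, 0.2683, 0.1922, 0.2173]
t=4: π = [0.1914, 0.1304, 0.2667, 0.1960, 0.2156]
t=5: π = [0.1915, 0.1301, 0.2659, 0.1975, 0.2150]

π = [0.1915, 0.1301, 0.2659, 0.1975, 0.2150]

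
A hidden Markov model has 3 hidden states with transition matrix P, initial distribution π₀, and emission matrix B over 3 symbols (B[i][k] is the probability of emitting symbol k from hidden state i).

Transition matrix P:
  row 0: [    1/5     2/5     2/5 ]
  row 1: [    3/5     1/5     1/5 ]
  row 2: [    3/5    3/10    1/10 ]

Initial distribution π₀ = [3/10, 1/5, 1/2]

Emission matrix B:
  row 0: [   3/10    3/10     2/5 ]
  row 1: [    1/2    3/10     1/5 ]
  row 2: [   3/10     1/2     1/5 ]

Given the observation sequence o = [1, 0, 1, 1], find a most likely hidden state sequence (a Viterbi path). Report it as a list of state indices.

path = [2, 0, 2, 0]

t=0: δ = [9.000e-02, 6.000e-02, 2.500e-01]  (obs o_0=1)
t=1: δ = [4.500e-02, 3.750e-02, 1.080e-02]  ψ = [2, 2, 0]  (obs o_1=0)
t=2: δ = [6.750e-03, 5.400e-03, 9.000e-03]  ψ = [1, 0, 0]  (obs o_2=1)
t=3: δ = [1.620e-03, 8.100e-04, 1.350e-03]  ψ = [2, 0, 0]  (obs o_3=1)
backtrack: best end state = 0; path = [2, 0, 2, 0]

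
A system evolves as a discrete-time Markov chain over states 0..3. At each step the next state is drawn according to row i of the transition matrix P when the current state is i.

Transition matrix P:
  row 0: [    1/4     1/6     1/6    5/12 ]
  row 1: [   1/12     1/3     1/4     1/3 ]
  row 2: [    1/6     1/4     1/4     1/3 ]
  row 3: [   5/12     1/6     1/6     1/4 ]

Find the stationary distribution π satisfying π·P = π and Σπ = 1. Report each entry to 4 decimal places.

π = [0.2510, 0.2202, 0.2018, 0.3270]

Balance equations π_j = Σ_i π_i·P[i][j]:
  π_0 = 1/4·π_0 + 1/12·π_1 + 1/6·π_2 + 5/12·π_3
  π_1 = 1/6·π_0 + 1/3·π_1 + 1/4·π_2 + 1/6·π_3
  π_2 = 1/6·π_0 + 1/4·π_1 + 1/4·π_2 + 1/6·π_3
  normalize: π_0 + π_1 + π_2 + π_3 = 1
Solving the linear system gives exactly π = [383/1526, 24/109, 22/109, 499/1526].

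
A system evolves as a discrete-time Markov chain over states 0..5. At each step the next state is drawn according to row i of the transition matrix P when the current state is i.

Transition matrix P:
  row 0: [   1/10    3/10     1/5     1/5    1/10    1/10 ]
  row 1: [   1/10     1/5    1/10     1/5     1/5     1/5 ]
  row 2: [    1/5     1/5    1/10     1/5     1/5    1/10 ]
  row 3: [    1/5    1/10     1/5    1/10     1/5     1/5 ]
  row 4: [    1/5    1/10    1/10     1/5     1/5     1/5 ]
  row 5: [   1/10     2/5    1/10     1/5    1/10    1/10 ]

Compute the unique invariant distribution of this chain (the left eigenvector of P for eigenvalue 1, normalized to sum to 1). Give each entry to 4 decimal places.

π = [0.1484, 0.2110, 0.1330, 0.1818, 0.1695, 0.1562]

Balance equations π_j = Σ_i π_i·P[i][j]:
  π_0 = 1/10·π_0 + 1/10·π_1 + 1/5·π_2 + 1/5·π_3 + 1/5·π_4 + 1/10·π_5
  π_1 = 3/10·π_0 + 1/5·π_1 + 1/5·π_2 + 1/10·π_3 + 1/10·π_4 + 2/5·π_5
  π_2 = 1/5·π_0 + 1/10·π_1 + 1/10·π_2 + 1/5·π_3 + 1/10·π_4 + 1/10·π_5
  π_3 = 1/5·π_0 + 1/5·π_1 + 1/5·π_2 + 1/10·π_3 + 1/5·π_4 + 1/5·π_5
  π_4 = 1/10·π_0 + 1/5·π_1 + 1/5·π_2 + 1/5·π_3 + 1/5·π_4 + 1/10·π_5
  normalize: π_0 + π_1 + π_2 + π_3 + π_4 + π_5 = 1
Solving the linear system gives exactly π = [5981/40293, 8500/40293, 5360/40293, 2/11, 69/407, 6295/40293].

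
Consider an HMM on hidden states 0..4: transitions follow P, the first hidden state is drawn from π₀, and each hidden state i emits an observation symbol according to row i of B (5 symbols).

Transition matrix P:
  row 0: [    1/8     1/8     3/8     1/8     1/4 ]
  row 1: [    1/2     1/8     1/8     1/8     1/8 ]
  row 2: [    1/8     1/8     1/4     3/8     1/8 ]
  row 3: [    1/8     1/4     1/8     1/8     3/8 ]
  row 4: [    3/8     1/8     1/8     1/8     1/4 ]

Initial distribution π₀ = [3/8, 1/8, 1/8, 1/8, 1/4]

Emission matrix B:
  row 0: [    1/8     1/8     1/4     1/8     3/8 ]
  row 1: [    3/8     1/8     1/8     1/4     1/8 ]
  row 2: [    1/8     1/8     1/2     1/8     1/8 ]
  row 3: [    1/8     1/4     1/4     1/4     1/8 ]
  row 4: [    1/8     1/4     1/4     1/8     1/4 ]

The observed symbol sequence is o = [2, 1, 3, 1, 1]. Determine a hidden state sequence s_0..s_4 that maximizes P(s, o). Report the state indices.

path = [0, 2, 3, 4, 4]

t=0: δ = [9.375e-02, 1.562e-02, 6.250e-02, 3.125e-02, 6.250e-02]  (obs o_0=2)
t=1: δ = [2.930e-03, 1.465e-03, 4.395e-03, 5.859e-03, 5.859e-03]  ψ = [4, 0, 0, 2, 0]  (obs o_1=1)
t=2: δ = [2.747e-04, 3.662e-04, 1.373e-04, 4.120e-04, 2.747e-04]  ψ = [4, 3, 0, 2, 3]  (obs o_2=3)
t=3: δ = [2.289e-05, 1.287e-05, 1.287e-05, 1.287e-05, 3.862e-05]  ψ = [1, 3, 0, 2, 3]  (obs o_3=1)
t=4: δ = [1.810e-06, 6.035e-07, 1.073e-06, 1.207e-06, 2.414e-06]  ψ = [4, 4, 0, 2, 4]  (obs o_4=1)
backtrack: best end state = 4; path = [0, 2, 3, 4, 4]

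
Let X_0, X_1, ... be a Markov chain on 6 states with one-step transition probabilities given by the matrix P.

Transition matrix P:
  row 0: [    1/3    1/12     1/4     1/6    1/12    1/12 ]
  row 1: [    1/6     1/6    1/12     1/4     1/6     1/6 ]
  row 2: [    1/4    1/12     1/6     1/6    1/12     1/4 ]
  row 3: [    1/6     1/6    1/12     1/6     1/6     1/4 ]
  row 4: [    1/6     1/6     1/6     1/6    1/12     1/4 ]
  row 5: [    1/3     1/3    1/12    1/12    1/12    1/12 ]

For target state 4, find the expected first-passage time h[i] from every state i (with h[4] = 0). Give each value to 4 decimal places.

First-step conditioning: h[4] = 0; for i ≠ 4, h[i] = 1 + Σ_k P[i][k]·h[k].
  h[0] = 1 + 1/3·h[0] + 1/12·h[1] + 1/4·h[2] + 1/6·h[3] + 1/12·h[5]
  h[1] = 1 + 1/6·h[0] + 1/6·h[1] + 1/12·h[2] + 1/4·h[3] + 1/6·h[5]
  h[2] = 1 + 1/4·h[0] + 1/12·h[1] + 1/6·h[2] + 1/6·h[3] + 1/4·h[5]
  h[3] = 1 + 1/6·h[0] + 1/6·h[1] + 1/12·h[2] + 1/6·h[3] + 1/4·h[5]
  h[5] = 1 + 1/3·h[0] + 1/3·h[1] + 1/12·h[2] + 1/12·h[3] + 1/12·h[5]
Solving the 5×5 linear system over states ≠ 4 gives exactly h = [83284/9115, 74912/9115, 83068/9115, 75448/9115, 0, 16376/1823] (h[4] = 0 is the target).

h = [9.1370, 8.2185, 9.1133, 8.2773, 0.0000, 8.9830]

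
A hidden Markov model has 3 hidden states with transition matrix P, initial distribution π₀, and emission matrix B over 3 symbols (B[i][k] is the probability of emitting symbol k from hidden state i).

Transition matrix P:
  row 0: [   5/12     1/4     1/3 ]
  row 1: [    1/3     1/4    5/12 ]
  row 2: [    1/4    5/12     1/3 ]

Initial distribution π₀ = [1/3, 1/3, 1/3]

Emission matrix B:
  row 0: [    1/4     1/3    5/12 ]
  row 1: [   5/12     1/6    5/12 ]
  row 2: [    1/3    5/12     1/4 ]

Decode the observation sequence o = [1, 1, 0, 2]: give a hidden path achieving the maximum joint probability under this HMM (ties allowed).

path = [2, 2, 1, 0]

t=0: δ = [1.111e-01, 5.556e-02, 1.389e-01]  (obs o_0=1)
t=1: δ = [1.543e-02, 9.645e-03, 1.929e-02]  ψ = [0, 2, 2]  (obs o_1=1)
t=2: δ = [1.608e-03, 3.349e-03, 2.143e-03]  ψ = [0, 2, 2]  (obs o_2=0)
t=3: δ = [4.651e-04, 3.721e-04, 3.489e-04]  ψ = [1, 2, 1]  (obs o_3=2)
backtrack: best end state = 0; path = [2, 2, 1, 0]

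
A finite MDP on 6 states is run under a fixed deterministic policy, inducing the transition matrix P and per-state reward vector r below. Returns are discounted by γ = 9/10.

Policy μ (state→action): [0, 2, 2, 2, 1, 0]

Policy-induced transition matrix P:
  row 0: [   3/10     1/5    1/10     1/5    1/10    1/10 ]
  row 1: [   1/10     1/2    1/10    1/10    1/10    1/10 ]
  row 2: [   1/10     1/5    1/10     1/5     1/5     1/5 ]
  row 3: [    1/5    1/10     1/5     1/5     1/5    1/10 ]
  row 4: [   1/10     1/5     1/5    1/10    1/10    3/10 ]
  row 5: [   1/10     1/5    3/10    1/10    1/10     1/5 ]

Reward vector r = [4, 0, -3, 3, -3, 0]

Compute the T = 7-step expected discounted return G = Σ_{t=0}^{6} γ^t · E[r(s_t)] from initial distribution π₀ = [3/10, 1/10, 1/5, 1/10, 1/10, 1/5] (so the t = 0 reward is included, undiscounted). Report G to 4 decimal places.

G = 1.3500

t=0: π = [0.3000, 0.1000, 0.2000, 0.1000, 0.1000, 0.2000], E[r] = 0.6000, γ^t·E[r] = 0.600000, running G = 0.600000
t=1: π = [0.1700, 0.2200, 0.1600, 0.1600, 0.1300, 0.1600], E[r] = 0.2900, γ^t·E[r] = 0.261000, running G = 0.861000
t=2: π = [0.1500, 0.2500, 0.1610, 0.1490, 0.1320, 0.1580], E[r] = 0.1680, γ^t·E[r] = 0.136080, running G = 0.997080
t=3: π = [0.1449, 0.2601, 0.1597, 0.1460, 0.1310, 0.1583], E[r] = 0.1455, γ^t·E[r] = 0.106070, running G = 1.103150
t=4: π = [0.1436, 0.2634, 0.1594, 0.1451, 0.1306, 0.1580], E[r] = 0.1397, γ^t·E[r] = 0.091664, running G = 1.194813
t=5: π = [0.1432, 0.2645, 0.1592, 0.1448, 0.1304, 0.1579], E[r] = 0.1385, γ^t·E[r] = 0.081767, running G = 1.276580
t=6: π = [0.1431, 0.2649, 0.1591, 0.1447, 0.1304, 0.1578], E[r] = 0.1382, γ^t·E[r] = 0.073435, running G = 1.350016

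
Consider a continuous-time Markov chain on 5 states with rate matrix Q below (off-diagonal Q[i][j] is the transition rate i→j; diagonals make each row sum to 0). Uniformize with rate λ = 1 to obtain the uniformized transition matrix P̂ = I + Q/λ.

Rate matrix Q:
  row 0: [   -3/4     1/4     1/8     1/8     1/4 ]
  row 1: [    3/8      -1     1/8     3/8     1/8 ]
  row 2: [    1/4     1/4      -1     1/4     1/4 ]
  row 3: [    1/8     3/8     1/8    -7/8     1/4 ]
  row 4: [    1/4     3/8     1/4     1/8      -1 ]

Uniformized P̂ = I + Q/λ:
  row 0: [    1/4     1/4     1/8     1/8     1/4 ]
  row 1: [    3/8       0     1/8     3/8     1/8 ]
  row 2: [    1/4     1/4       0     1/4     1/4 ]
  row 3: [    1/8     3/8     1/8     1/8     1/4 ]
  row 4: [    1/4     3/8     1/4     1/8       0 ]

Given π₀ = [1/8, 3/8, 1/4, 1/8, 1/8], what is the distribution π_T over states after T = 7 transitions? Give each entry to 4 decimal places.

t=0: π = [0.1250, 0.3750, 0.2500, 0.1250, 0.1250]
t=1: π = [0.2813, 0.1875, 0.1094, 0.2500, 0.1719]
t=2: π = [0.2422, 0.2559, 0.1328, 0.1855, 0.1836]
t=3: π = [0.2588, 0.2322, 0.1313, 0.2056, 0.1721]
t=4: π = [0.2533, 0.2392, 0.1301, 0.1995, 0.1779]
t=5: π = [0.2550, 0.2374, 0.1310, 0.2011, 0.1756]
t=6: π = [0.2545, 0.2377, 0.1306, 0.2007, 0.1764]
t=7: π = [0.2546, 0.2377, 0.1307, 0.2008, 0.1762]

π = [0.2546, 0.2377, 0.1307, 0.2008, 0.1762]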